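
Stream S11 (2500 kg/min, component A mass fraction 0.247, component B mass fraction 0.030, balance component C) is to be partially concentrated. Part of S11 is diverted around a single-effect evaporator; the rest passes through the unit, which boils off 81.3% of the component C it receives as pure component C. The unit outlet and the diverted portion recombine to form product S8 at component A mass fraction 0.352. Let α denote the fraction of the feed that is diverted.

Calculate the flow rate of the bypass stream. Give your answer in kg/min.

1231 kg/min

All 2500×0.247 = 617.5 kg/min of component A reaches S8, so S8 = 617.5/0.352 = 1754.3 kg/min and vapour = 745.74 kg/min.
The evaporator receives (1−α)·2500 of feed at 0.723 component C and removes 0.813 of that component C:
0.813×0.723×(1−α)×2500 = 745.74
(1−α) = 745.74/1469.5 = 0.5075;  α = 0.4925.
Bypass flow = 0.4925×2500 = 1231.3 kg/min.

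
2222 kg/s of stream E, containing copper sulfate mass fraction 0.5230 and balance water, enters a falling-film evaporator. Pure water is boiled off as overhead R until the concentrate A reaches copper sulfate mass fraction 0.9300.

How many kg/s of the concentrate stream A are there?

1250 kg/s

copper sulfate is conserved: 2222×0.523 = 1162.1 kg/s all reports to the concentrate.
Concentrate = 1162.1/(target fraction) = 1249.6 kg/s.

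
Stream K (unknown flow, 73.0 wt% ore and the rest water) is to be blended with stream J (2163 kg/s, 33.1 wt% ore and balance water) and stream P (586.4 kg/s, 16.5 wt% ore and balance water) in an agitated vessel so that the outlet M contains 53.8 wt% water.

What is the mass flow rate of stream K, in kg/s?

Let K be the unknown flow. Total out = 2749.4 + K.
water balance: 1936.7 + 0.270·K = 0.538·(2749.4 + K)
(0.270 − 0.538)·K = 0.538×2749.4 − 1936.7 = -457.51
K = -457.51 / -0.268 = 1707.1 kg/s

1707 kg/s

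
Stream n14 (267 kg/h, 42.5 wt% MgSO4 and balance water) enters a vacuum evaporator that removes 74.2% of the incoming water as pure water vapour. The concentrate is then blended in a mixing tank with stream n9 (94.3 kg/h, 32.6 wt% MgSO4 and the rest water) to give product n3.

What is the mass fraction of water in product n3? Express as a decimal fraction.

0.417

Vapour removed = 0.742×0.575×267 = 113.92 kg/h; concentrate = 153.08 kg/h.
water reaching the mixer = 39.609 (from concentrate) + 94.3×0.674 = 103.17 kg/h.
Product flow = 153.08 + 94.3 = 247.38 kg/h; water fraction = 0.417.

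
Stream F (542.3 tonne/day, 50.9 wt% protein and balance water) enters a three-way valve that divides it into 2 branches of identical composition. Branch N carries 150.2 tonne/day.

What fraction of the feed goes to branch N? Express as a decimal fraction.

0.277

Fraction to N = 150.2/542.3 = 0.2770.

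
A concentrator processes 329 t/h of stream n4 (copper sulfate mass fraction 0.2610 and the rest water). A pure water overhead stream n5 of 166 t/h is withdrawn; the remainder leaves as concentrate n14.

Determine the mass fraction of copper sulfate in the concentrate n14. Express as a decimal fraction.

0.5268

copper sulfate is not removed: 329×0.261 = 85.869 t/h of copper sulfate enters n14.
Concentrate = 329 − 166 = 163 t/h.
Mass fraction = 85.869/163 = 0.5268.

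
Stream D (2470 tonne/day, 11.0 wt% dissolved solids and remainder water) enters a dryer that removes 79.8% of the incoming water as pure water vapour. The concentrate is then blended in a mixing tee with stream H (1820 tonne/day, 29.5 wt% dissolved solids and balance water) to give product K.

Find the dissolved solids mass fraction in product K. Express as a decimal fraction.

Vapour removed = 0.798×0.890×2470 = 1754.2 tonne/day; concentrate = 715.76 tonne/day.
dissolved solids reaching the mixer = 271.7 (from concentrate) + 1820×0.295 = 808.6 tonne/day.
Product flow = 715.76 + 1820 = 2535.8 tonne/day; dissolved solids fraction = 0.319.

0.319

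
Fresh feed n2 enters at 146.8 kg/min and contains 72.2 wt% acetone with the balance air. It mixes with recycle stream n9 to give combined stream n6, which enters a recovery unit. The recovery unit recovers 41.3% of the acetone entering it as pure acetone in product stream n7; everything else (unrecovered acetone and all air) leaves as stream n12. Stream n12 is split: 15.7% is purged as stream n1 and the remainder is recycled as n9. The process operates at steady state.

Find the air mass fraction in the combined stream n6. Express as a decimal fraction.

0.5534

air enters only via n2 and leaves only via the purge: 146.8×0.278 = 0.157×(air in n12), and the recovery unit passes all air, so air in n6 = air in n12 = 259.94 kg/min.
acetone in n6: m_A = 146.8×0.722 + (1−0.157)·(1−0.413)·m_A, so m_A = 105.99/0.5052 = 209.81 kg/min.
n6 = 209.81 + 259.94 = 469.75 kg/min.
air fraction in n6 = 259.94/469.75 = 0.5534.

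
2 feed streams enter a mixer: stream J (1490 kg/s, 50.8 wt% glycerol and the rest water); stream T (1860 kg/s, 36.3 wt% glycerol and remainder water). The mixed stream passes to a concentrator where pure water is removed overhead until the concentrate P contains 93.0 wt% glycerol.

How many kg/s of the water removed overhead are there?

glycerol entering = 1490×0.508 + 1860×0.363 = 1432.1 kg/s.
All glycerol reports to P, so P = 1432.1/0.930 = 1539.9 kg/s.
Total feed = 3350 kg/s; overhead = 3350 − 1539.9 = 1810.1 kg/s.

1810 kg/s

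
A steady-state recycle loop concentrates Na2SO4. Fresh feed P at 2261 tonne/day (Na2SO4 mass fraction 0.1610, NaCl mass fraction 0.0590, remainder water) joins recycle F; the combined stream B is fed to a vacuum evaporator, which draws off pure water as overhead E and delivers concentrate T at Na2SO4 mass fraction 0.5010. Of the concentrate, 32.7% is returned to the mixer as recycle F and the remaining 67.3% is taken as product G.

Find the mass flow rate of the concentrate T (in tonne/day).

Overall Na2SO4 balance (none leaves overhead): Na2SO4 in fresh feed = Na2SO4 in product, i.e. 2261×0.161 = (1−0.327)·T·0.501.
T = 364.02/(0.501×0.673) = 1079.6 tonne/day.

1080 tonne/day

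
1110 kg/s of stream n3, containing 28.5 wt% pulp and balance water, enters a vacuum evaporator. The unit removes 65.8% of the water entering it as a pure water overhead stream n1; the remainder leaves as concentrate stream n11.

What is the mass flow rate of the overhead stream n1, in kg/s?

522.2 kg/s

water entering = 1110×0.715 = 793.65 kg/s; overhead removed = 0.658×793.65 = 522.22 kg/s.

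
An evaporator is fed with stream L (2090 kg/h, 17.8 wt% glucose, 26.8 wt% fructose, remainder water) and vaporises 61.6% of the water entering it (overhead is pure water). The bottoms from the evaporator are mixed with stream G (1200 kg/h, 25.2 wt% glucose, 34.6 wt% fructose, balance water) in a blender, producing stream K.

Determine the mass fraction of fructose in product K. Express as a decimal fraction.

0.3785

Vapour removed = 0.616×0.554×2090 = 713.24 kg/h; concentrate = 1376.8 kg/h.
fructose reaching the mixer = 560.12 (from concentrate) + 1200×0.346 = 975.32 kg/h.
Product flow = 1376.8 + 1200 = 2576.8 kg/h; fructose fraction = 0.3785.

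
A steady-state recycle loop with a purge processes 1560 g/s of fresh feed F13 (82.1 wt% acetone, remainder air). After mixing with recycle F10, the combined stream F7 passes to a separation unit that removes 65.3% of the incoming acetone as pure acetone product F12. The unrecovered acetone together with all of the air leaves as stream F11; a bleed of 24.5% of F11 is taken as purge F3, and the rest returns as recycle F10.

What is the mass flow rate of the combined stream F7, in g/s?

2875 g/s

air enters only via F13 and leaves only via the purge: 1560×0.179 = 0.245×(air in F11), and the separation unit passes all air, so air in F7 = air in F11 = 1139.8 g/s.
acetone in F7: m_A = 1560×0.821 + (1−0.245)·(1−0.653)·m_A, so m_A = 1280.8/0.7380 = 1735.4 g/s.
F7 = 1735.4 + 1139.8 = 2875.2 g/s.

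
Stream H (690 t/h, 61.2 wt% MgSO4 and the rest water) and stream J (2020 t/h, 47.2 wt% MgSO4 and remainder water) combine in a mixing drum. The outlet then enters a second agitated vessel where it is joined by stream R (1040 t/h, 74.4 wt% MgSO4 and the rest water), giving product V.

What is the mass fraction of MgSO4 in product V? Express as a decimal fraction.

Overall, product flow = 3750 t/h.
MgSO4 in = 690×0.612 + 2020×0.472 + 1040×0.744 = 2149.5 t/h.
MgSO4 fraction in V = 0.573.

0.573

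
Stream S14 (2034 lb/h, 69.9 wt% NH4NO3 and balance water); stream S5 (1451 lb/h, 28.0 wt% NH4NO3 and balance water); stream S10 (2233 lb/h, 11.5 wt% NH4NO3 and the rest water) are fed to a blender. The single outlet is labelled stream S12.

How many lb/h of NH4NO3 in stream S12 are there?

2085 lb/h

NH4NO3 out = NH4NO3 in = 2034×0.699 + 1451×0.280 + 2233×0.115 = 2084.8 lb/h.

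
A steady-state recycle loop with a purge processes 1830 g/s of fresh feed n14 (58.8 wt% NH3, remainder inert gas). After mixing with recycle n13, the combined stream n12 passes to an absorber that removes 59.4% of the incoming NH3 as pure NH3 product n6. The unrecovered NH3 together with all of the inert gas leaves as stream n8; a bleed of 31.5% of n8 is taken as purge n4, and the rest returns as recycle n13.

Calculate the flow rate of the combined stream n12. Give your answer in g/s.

3884 g/s

inert gas enters only via n14 and leaves only via the purge: 1830×0.412 = 0.315×(inert gas in n8), and the absorber passes all inert gas, so inert gas in n12 = inert gas in n8 = 2393.5 g/s.
NH3 in n12: m_A = 1830×0.588 + (1−0.315)·(1−0.594)·m_A, so m_A = 1076/0.7219 = 1490.6 g/s.
n12 = 1490.6 + 2393.5 = 3884.1 g/s.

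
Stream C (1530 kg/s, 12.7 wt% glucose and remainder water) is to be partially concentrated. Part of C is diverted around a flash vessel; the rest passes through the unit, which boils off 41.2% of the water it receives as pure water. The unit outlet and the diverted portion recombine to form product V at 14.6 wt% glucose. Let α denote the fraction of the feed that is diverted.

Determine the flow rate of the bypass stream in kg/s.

All 1530×0.127 = 194.31 kg/s of glucose reaches V, so V = 194.31/0.146 = 1330.9 kg/s and vapour = 199.11 kg/s.
The evaporator receives (1−α)·1530 of feed at 0.873 water and removes 0.412 of that water:
0.412×0.873×(1−α)×1530 = 199.11
(1−α) = 199.11/550.3 = 0.3618;  α = 0.6382.
Bypass flow = 0.6382×1530 = 976.42 kg/s.

976.4 kg/s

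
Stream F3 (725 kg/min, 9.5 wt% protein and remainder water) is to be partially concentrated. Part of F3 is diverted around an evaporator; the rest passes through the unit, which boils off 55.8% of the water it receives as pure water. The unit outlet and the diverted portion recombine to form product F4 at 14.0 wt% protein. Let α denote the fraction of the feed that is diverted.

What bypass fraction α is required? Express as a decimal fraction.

0.363

All 725×0.095 = 68.875 kg/min of protein reaches F4, so F4 = 68.875/0.140 = 491.96 kg/min and vapour = 233.04 kg/min.
The evaporator receives (1−α)·725 of feed at 0.905 water and removes 0.558 of that water:
0.558×0.905×(1−α)×725 = 233.04
(1−α) = 233.04/366.12 = 0.6365;  α = 0.3635.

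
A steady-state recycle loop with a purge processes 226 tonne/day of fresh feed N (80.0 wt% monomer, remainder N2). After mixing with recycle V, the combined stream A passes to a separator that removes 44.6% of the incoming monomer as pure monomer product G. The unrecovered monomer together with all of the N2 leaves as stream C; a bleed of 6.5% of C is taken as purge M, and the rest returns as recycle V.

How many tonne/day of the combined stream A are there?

1070 tonne/day

N2 enters only via N and leaves only via the purge: 226×0.200 = 0.065×(N2 in C), and the separator passes all N2, so N2 in A = N2 in C = 695.38 tonne/day.
monomer in A: m_A = 226×0.800 + (1−0.065)·(1−0.446)·m_A, so m_A = 180.8/0.4820 = 375.1 tonne/day.
A = 375.1 + 695.38 = 1070.5 tonne/day.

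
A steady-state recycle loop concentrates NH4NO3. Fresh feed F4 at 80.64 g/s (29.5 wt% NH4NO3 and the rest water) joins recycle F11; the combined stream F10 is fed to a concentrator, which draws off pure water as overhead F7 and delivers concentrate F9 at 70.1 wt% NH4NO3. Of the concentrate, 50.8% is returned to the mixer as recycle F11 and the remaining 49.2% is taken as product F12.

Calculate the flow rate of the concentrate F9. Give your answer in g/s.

Overall NH4NO3 balance (none leaves overhead): NH4NO3 in fresh feed = NH4NO3 in product, i.e. 80.64×0.295 = (1−0.508)·F9·0.701.
F9 = 23.789/(0.701×0.492) = 68.975 g/s.

68.97 g/s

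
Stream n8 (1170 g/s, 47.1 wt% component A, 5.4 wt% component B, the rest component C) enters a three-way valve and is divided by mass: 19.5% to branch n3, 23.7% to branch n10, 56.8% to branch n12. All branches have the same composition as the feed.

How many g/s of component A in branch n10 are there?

Branch n10 total = 0.237×1170 = 277.29 g/s.
component A in n10 = 0.471×277.29 = 130.6 g/s.

130.6 g/s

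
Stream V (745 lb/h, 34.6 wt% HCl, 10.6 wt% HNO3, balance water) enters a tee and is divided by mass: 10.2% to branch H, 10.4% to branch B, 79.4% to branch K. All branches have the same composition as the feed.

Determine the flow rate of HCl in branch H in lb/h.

26.29 lb/h

Branch H total = 0.102×745 = 75.99 lb/h.
HCl in H = 0.346×75.99 = 26.293 lb/h.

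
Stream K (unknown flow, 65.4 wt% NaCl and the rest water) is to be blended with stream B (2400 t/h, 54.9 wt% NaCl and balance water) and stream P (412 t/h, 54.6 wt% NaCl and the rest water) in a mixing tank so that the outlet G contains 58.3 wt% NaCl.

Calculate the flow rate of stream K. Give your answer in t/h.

Let K be the unknown flow. Total out = 2812 + K.
NaCl balance: 1542.6 + 0.654·K = 0.583·(2812 + K)
(0.654 − 0.583)·K = 0.583×2812 − 1542.6 = 96.844
K = 96.844 / 0.071 = 1364 t/h

1364 t/h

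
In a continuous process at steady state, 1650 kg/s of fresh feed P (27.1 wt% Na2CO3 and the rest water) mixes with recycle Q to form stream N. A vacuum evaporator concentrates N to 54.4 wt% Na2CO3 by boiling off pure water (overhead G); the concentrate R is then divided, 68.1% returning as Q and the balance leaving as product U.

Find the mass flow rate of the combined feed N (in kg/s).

Overall Na2CO3 balance (none leaves overhead): Na2CO3 in fresh feed = Na2CO3 in product, i.e. 1650×0.271 = (1−0.681)·R·0.544.
R = 447.15/(0.544×0.319) = 2576.7 kg/s.
Recycle Q = 0.681×2576.7 = 1754.7 kg/s.
Combined feed N = 1650 + 1754.7 = 3404.7 kg/s.

3405 kg/s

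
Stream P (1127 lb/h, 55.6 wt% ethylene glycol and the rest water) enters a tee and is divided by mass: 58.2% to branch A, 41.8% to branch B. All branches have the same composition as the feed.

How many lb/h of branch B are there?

471.1 lb/h

Branch B flow = 0.418×1127 = 471.09 lb/h.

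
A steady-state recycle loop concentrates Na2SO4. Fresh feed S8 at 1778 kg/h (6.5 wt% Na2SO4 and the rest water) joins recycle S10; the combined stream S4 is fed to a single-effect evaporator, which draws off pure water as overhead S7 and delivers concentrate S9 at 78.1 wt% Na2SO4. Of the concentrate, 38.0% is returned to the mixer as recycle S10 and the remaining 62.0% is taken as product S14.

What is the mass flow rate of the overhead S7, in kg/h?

Overall Na2SO4 balance (none leaves overhead): Na2SO4 in fresh feed = Na2SO4 in product, i.e. 1778×0.065 = (1−0.380)·S9·0.781.
S9 = 115.57/(0.781×0.620) = 238.67 kg/h.
Recycle S10 = 0.380×238.67 = 90.696 kg/h.
Combined feed S4 = 1778 + 90.696 = 1868.7 kg/h.
Overhead S7 = S4 − S9 = 1868.7 − 238.67 = 1630 kg/h.

1630 kg/h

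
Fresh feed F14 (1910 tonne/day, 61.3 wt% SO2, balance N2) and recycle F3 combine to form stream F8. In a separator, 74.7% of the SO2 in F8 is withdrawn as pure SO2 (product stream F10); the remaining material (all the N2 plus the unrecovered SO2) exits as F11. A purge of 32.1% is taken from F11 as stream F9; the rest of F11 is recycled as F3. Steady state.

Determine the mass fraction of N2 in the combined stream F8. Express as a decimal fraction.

0.6196

N2 enters only via F14 and leaves only via the purge: 1910×0.387 = 0.321×(N2 in F11), and the separator passes all N2, so N2 in F8 = N2 in F11 = 2302.7 tonne/day.
SO2 in F8: m_A = 1910×0.613 + (1−0.321)·(1−0.747)·m_A, so m_A = 1170.8/0.8282 = 1413.7 tonne/day.
F8 = 1413.7 + 2302.7 = 3716.4 tonne/day.
N2 fraction in F8 = 2302.7/3716.4 = 0.6196.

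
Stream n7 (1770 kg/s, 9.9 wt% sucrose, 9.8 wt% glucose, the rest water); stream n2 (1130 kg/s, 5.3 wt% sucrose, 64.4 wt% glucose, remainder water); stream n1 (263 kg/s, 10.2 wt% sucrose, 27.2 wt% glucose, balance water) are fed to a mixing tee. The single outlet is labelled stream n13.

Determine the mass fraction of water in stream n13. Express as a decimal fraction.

Total flow out = 1770 + 1130 + 263 = 3163 kg/s.
water in = 1770×0.803 + 1130×0.303 + 263×0.626 = 1928.3 kg/s.
water mass fraction in n13 = 1928.3/3163 = 0.6097.

0.6097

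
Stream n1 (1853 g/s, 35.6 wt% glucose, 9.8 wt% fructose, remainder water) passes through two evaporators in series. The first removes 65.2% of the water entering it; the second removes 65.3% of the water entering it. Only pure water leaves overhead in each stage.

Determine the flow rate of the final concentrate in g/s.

963.4 g/s

water in feed = 1853×0.546 = 1011.7 g/s.
After stage 1: water left = (1−0.652)×1011.7 = 352.08; stream total = 1193.3 g/s.
After stage 2: water left = (1−0.653)×352.08 = 122.17; final concentrate = 963.44 g/s.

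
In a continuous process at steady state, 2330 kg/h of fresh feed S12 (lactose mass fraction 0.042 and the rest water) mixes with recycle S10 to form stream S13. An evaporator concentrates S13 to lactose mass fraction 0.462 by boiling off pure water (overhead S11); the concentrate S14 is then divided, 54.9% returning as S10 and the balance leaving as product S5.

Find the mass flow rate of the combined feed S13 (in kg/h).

Overall lactose balance (none leaves overhead): lactose in fresh feed = lactose in product, i.e. 2330×0.042 = (1−0.549)·S14·0.462.
S14 = 97.86/(0.462×0.451) = 469.66 kg/h.
Recycle S10 = 0.549×469.66 = 257.85 kg/h.
Combined feed S13 = 2330 + 257.85 = 2587.8 kg/h.

2588 kg/h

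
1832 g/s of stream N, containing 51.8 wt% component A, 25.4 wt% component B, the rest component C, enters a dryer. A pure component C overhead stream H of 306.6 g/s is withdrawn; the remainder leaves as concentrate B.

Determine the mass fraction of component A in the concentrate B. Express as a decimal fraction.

0.622

component A is not removed: 1832×0.518 = 948.98 g/s of component A enters B.
Concentrate = 1832 − 306.6 = 1525.4 g/s.
Mass fraction = 948.98/1525.4 = 0.622.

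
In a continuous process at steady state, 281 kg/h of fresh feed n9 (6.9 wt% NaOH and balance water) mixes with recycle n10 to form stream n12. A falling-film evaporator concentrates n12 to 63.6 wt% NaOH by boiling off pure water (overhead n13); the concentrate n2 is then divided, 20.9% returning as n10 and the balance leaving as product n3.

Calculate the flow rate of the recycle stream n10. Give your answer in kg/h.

Overall NaOH balance (none leaves overhead): NaOH in fresh feed = NaOH in product, i.e. 281×0.069 = (1−0.209)·n2·0.636.
n2 = 19.389/(0.636×0.791) = 38.541 kg/h.
Recycle n10 = 0.209×38.541 = 8.055 kg/h.

8.055 kg/h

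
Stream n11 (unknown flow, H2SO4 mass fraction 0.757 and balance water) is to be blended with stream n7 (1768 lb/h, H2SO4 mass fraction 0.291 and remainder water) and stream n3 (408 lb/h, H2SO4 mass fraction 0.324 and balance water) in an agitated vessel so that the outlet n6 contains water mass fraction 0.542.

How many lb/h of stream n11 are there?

1170 lb/h

Let n11 be the unknown flow. Total out = 2176 + n11.
water balance: 1529.3 + 0.243·n11 = 0.542·(2176 + n11)
(0.243 − 0.542)·n11 = 0.542×2176 − 1529.3 = -349.93
n11 = -349.93 / -0.299 = 1170.3 lb/h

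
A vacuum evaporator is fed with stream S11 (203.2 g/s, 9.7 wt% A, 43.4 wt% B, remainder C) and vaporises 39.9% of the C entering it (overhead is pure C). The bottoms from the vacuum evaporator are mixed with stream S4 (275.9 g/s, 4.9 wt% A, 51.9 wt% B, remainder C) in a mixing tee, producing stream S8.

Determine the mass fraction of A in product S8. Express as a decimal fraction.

Vapour removed = 0.399×0.469×203.2 = 38.025 g/s; concentrate = 165.17 g/s.
A reaching the mixer = 19.71 (from concentrate) + 275.9×0.049 = 33.23 g/s.
Product flow = 165.17 + 275.9 = 441.07 g/s; A fraction = 0.075.

0.075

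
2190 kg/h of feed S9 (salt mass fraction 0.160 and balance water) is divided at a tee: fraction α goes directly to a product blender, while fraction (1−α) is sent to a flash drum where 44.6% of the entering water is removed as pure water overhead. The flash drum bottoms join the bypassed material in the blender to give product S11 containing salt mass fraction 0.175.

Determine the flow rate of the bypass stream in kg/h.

1689 kg/h

All 2190×0.160 = 350.4 kg/h of salt reaches S11, so S11 = 350.4/0.175 = 2002.3 kg/h and vapour = 187.71 kg/h.
The evaporator receives (1−α)·2190 of feed at 0.840 water and removes 0.446 of that water:
0.446×0.840×(1−α)×2190 = 187.71
(1−α) = 187.71/820.46 = 0.2288;  α = 0.7712.
Bypass flow = 0.7712×2190 = 1688.9 kg/h.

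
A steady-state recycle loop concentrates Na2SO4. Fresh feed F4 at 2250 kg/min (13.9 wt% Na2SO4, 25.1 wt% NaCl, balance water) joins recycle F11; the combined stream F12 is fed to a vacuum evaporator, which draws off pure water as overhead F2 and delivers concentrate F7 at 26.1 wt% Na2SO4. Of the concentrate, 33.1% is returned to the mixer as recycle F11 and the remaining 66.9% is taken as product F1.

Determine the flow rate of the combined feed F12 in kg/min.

Overall Na2SO4 balance (none leaves overhead): Na2SO4 in fresh feed = Na2SO4 in product, i.e. 2250×0.139 = (1−0.331)·F7·0.261.
F7 = 312.75/(0.261×0.669) = 1791.1 kg/min.
Recycle F11 = 0.331×1791.1 = 592.87 kg/min.
Combined feed F12 = 2250 + 592.87 = 2842.9 kg/min.

2843 kg/min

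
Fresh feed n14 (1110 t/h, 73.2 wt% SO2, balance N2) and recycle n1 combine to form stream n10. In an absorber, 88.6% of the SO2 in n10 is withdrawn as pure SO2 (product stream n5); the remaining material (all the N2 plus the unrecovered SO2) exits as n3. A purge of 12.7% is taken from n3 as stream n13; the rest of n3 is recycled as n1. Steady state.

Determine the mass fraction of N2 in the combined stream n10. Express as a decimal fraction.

N2 enters only via n14 and leaves only via the purge: 1110×0.268 = 0.127×(N2 in n3), and the absorber passes all N2, so N2 in n10 = N2 in n3 = 2342.4 t/h.
SO2 in n10: m_A = 1110×0.732 + (1−0.127)·(1−0.886)·m_A, so m_A = 812.52/0.9005 = 902.32 t/h.
n10 = 902.32 + 2342.4 = 3244.7 t/h.
N2 fraction in n10 = 2342.4/3244.7 = 0.722.

0.722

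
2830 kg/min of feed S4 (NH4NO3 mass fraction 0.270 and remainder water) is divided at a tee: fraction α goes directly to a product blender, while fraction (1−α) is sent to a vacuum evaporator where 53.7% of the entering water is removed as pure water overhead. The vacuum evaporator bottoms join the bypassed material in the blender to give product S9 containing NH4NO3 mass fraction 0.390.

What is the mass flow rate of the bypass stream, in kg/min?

All 2830×0.270 = 764.1 kg/min of NH4NO3 reaches S9, so S9 = 764.1/0.390 = 1959.2 kg/min and vapour = 870.77 kg/min.
The evaporator receives (1−α)·2830 of feed at 0.730 water and removes 0.537 of that water:
0.537×0.730×(1−α)×2830 = 870.77
(1−α) = 870.77/1109.4 = 0.7849;  α = 0.2151.
Bypass flow = 0.2151×2830 = 608.71 kg/min.

608.7 kg/min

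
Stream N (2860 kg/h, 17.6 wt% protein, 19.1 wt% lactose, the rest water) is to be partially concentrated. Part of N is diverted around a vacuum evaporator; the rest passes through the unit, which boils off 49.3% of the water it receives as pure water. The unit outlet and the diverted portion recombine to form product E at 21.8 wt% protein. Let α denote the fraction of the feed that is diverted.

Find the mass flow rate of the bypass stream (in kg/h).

1094 kg/h

All 2860×0.176 = 503.36 kg/h of protein reaches E, so E = 503.36/0.218 = 2309 kg/h and vapour = 551.01 kg/h.
The evaporator receives (1−α)·2860 of feed at 0.633 water and removes 0.493 of that water:
0.493×0.633×(1−α)×2860 = 551.01
(1−α) = 551.01/892.52 = 0.6174;  α = 0.3826.
Bypass flow = 0.3826×2860 = 1094.3 kg/h.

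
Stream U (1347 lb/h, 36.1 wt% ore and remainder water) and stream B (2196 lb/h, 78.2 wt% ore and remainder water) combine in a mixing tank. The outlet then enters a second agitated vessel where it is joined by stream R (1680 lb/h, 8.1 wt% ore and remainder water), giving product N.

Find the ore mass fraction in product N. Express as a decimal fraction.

Overall, product flow = 5223 lb/h.
ore in = 1347×0.361 + 2196×0.782 + 1680×0.081 = 2339.6 lb/h.
ore fraction in N = 0.448.

0.448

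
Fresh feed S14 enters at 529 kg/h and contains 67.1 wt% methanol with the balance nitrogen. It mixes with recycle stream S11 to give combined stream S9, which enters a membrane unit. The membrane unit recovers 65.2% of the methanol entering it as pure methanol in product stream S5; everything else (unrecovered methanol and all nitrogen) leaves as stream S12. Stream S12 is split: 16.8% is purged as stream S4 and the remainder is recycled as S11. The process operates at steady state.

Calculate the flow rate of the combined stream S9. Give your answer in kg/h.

1536 kg/h

nitrogen enters only via S14 and leaves only via the purge: 529×0.329 = 0.168×(nitrogen in S12), and the membrane unit passes all nitrogen, so nitrogen in S9 = nitrogen in S12 = 1036 kg/h.
methanol in S9: m_A = 529×0.671 + (1−0.168)·(1−0.652)·m_A, so m_A = 354.96/0.7105 = 499.62 kg/h.
S9 = 499.62 + 1036 = 1535.6 kg/h.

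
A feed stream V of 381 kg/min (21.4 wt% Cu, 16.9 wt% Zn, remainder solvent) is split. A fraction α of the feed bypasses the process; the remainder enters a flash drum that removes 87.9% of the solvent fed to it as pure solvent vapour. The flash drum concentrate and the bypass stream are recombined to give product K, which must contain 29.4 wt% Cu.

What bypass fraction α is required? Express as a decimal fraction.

All 381×0.214 = 81.534 kg/min of Cu reaches K, so K = 81.534/0.294 = 277.33 kg/min and vapour = 103.67 kg/min.
The evaporator receives (1−α)·381 of feed at 0.617 solvent and removes 0.879 of that solvent:
0.879×0.617×(1−α)×381 = 103.67
(1−α) = 103.67/206.63 = 0.5017;  α = 0.4983.

0.498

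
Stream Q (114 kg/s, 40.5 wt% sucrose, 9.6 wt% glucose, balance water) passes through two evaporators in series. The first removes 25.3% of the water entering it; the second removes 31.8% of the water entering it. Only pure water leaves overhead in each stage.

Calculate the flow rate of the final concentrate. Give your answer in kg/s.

86.09 kg/s

water in feed = 114×0.499 = 56.886 kg/s.
After stage 1: water left = (1−0.253)×56.886 = 42.494; stream total = 99.608 kg/s.
After stage 2: water left = (1−0.318)×42.494 = 28.981; final concentrate = 86.095 kg/s.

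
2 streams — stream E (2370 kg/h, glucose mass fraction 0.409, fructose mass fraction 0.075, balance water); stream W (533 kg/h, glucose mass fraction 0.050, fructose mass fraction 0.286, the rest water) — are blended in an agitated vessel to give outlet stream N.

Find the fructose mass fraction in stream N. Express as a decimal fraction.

Total flow out = 2370 + 533 = 2903 kg/h.
fructose in = 2370×0.075 + 533×0.286 = 330.19 kg/h.
fructose mass fraction in N = 330.19/2903 = 0.114.

0.114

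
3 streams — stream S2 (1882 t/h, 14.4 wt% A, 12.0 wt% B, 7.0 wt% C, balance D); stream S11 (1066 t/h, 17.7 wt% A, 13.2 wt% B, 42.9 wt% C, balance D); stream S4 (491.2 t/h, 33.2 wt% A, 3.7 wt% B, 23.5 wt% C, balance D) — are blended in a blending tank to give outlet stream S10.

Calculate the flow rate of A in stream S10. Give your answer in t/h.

622.8 t/h

A out = A in = 1882×0.144 + 1066×0.177 + 491.2×0.332 = 622.77 t/h.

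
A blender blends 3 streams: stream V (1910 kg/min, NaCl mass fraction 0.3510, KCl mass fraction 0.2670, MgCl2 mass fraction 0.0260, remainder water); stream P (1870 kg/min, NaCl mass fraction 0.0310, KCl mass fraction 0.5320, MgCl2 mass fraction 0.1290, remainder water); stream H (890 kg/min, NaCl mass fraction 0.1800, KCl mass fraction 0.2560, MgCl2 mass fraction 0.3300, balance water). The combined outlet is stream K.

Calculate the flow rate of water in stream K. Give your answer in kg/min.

1464 kg/min

water out = water in = 1910×0.356 + 1870×0.308 + 890×0.234 = 1464.2 kg/min.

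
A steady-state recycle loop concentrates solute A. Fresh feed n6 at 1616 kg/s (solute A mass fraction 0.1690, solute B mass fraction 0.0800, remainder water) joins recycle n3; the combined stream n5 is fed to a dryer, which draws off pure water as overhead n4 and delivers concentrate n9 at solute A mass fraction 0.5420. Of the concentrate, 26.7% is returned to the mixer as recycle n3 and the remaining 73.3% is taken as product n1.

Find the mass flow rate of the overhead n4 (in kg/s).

Overall solute A balance (none leaves overhead): solute A in fresh feed = solute A in product, i.e. 1616×0.169 = (1−0.267)·n9·0.542.
n9 = 273.1/(0.542×0.733) = 687.42 kg/s.
Recycle n3 = 0.267×687.42 = 183.54 kg/s.
Combined feed n5 = 1616 + 183.54 = 1799.5 kg/s.
Overhead n4 = n5 − n9 = 1799.5 − 687.42 = 1112.1 kg/s.

1112 kg/s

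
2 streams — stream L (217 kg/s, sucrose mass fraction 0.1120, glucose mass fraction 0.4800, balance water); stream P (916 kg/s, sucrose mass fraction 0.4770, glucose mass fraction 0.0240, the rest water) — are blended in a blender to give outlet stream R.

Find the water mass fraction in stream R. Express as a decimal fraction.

Total flow out = 217 + 916 = 1133 kg/s.
water in = 217×0.408 + 916×0.499 = 545.62 kg/s.
water mass fraction in R = 545.62/1133 = 0.4816.

0.4816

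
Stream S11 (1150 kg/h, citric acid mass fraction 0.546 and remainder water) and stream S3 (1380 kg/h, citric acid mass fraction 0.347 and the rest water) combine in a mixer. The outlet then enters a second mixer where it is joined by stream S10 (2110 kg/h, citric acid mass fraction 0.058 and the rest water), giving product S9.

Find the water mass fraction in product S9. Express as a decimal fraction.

0.735

Overall, product flow = 4640 kg/h.
water in = 1150×0.454 + 1380×0.653 + 2110×0.942 = 3410.9 kg/h.
water fraction in S9 = 0.735.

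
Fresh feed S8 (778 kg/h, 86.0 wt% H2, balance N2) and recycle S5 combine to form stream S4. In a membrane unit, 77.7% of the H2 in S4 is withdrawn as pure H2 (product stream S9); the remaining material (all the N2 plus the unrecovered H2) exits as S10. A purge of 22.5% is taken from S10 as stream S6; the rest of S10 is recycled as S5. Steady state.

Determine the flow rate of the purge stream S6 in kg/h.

N2 enters only via S8 and leaves only via the purge: 778×0.140 = 0.225×(N2 in S10), and the membrane unit passes all N2, so N2 in S4 = N2 in S10 = 484.09 kg/h.
H2 in S4: m_A = 778×0.860 + (1−0.225)·(1−0.777)·m_A, so m_A = 669.08/0.8272 = 808.87 kg/h.
S10 = (1−0.777)×808.87 + 484.09 = 664.47 kg/h.
Purge S6 = 0.225×664.47 = 149.51 kg/h.

149.5 kg/h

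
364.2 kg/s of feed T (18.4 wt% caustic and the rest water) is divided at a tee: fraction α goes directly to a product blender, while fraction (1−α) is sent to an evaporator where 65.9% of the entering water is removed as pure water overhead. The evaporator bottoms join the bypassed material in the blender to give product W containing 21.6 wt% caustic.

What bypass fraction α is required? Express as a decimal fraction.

All 364.2×0.184 = 67.013 kg/s of caustic reaches W, so W = 67.013/0.216 = 310.24 kg/s and vapour = 53.956 kg/s.
The evaporator receives (1−α)·364.2 of feed at 0.816 water and removes 0.659 of that water:
0.659×0.816×(1−α)×364.2 = 53.956
(1−α) = 53.956/195.85 = 0.2755;  α = 0.7245.

0.725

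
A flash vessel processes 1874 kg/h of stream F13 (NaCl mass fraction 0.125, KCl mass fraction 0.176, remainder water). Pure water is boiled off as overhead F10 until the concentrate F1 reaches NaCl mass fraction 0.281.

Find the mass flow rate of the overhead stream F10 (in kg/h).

1040 kg/h

NaCl is conserved: 1874×0.125 = 234.25 kg/h all reports to the concentrate.
Concentrate = 234.25/(target fraction) = 833.63 kg/h.
Overhead = 1874 − 833.63 = 1040.4 kg/h.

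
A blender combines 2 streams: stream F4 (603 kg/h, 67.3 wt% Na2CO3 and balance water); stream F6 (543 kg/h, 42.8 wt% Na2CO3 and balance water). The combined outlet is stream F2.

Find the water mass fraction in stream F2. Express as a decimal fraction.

Total flow out = 603 + 543 = 1146 kg/h.
water in = 603×0.327 + 543×0.572 = 507.78 kg/h.
water mass fraction in F2 = 507.78/1146 = 0.443.

0.443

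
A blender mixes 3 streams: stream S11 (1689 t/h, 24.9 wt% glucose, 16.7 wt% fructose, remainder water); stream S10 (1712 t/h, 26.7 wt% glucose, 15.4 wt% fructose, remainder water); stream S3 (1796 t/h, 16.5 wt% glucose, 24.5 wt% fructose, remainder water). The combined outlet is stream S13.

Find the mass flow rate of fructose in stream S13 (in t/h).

fructose out = fructose in = 1689×0.167 + 1712×0.154 + 1796×0.245 = 985.73 t/h.

985.7 t/h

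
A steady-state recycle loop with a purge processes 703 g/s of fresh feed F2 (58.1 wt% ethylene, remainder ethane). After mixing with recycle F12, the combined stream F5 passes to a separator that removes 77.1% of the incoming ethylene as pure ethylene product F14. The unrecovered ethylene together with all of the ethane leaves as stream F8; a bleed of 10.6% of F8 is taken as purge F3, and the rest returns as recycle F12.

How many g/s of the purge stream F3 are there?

307 g/s

ethane enters only via F2 and leaves only via the purge: 703×0.419 = 0.106×(ethane in F8), and the separator passes all ethane, so ethane in F5 = ethane in F8 = 2778.8 g/s.
ethylene in F5: m_A = 703×0.581 + (1−0.106)·(1−0.771)·m_A, so m_A = 408.44/0.7953 = 513.59 g/s.
F8 = (1−0.771)×513.59 + 2778.8 = 2896.5 g/s.
Purge F3 = 0.106×2896.5 = 307.02 g/s.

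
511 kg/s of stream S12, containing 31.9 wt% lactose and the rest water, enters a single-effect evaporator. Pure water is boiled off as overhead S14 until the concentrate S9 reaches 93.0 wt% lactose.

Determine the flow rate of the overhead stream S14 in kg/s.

335.7 kg/s

lactose is conserved: 511×0.319 = 163.01 kg/s all reports to the concentrate.
Concentrate = 163.01/(target fraction) = 175.28 kg/s.
Overhead = 511 − 175.28 = 335.72 kg/s.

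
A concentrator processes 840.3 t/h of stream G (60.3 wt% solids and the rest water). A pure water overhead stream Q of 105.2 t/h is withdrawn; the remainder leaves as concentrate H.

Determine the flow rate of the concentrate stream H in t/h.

Concentrate = 840.3 − 105.2 = 735.1 t/h.

735.1 t/h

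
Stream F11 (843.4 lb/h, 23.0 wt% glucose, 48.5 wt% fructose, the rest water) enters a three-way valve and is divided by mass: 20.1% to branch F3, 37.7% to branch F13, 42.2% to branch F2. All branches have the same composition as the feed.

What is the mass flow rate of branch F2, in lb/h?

Branch F2 flow = 0.422×843.4 = 355.91 lb/h.

355.9 lb/h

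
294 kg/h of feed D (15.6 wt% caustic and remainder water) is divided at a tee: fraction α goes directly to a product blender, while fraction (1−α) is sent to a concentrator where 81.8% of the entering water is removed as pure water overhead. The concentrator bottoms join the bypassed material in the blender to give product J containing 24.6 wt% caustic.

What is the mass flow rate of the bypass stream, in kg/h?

All 294×0.156 = 45.864 kg/h of caustic reaches J, so J = 45.864/0.246 = 186.44 kg/h and vapour = 107.56 kg/h.
The evaporator receives (1−α)·294 of feed at 0.844 water and removes 0.818 of that water:
0.818×0.844×(1−α)×294 = 107.56
(1−α) = 107.56/202.98 = 0.5299;  α = 0.4701.
Bypass flow = 0.4701×294 = 138.2 kg/h.

138.2 kg/h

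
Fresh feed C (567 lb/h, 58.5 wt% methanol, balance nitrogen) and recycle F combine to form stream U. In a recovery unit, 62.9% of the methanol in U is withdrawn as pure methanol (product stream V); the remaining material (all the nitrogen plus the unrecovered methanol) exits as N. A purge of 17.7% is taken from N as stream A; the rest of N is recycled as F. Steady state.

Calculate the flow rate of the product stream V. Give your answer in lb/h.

300.3 lb/h

methanol in U: m_A = 567×0.585 + (1−0.177)·(1−0.629)·m_A, so m_A = 331.69/0.6947 = 477.49 lb/h.
Product V = 0.629×477.49 = 300.34 lb/h.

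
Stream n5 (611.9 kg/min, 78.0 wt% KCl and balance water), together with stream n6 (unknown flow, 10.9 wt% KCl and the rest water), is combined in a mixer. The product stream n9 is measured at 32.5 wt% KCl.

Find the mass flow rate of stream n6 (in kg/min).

Let n6 be the unknown flow. Total out = 611.9 + n6.
KCl balance: 477.28 + 0.109·n6 = 0.325·(611.9 + n6)
(0.109 − 0.325)·n6 = 0.325×611.9 − 477.28 = -278.41
n6 = -278.41 / -0.216 = 1289 kg/min

1289 kg/min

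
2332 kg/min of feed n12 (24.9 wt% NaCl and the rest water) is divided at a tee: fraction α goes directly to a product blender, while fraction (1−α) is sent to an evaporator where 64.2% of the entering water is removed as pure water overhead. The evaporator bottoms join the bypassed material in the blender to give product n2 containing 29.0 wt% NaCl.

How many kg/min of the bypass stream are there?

All 2332×0.249 = 580.67 kg/min of NaCl reaches n2, so n2 = 580.67/0.290 = 2002.3 kg/min and vapour = 329.7 kg/min.
The evaporator receives (1−α)·2332 of feed at 0.751 water and removes 0.642 of that water:
0.642×0.751×(1−α)×2332 = 329.7
(1−α) = 329.7/1124.4 = 0.2932;  α = 0.7068.
Bypass flow = 0.7068×2332 = 1648.2 kg/min.

1648 kg/min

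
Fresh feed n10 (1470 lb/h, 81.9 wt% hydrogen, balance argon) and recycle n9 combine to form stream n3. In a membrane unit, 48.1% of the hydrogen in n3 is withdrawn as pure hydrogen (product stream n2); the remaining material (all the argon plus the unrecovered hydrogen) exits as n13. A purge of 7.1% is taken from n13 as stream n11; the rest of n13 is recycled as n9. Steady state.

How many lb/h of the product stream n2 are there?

hydrogen in n3: m_A = 1470×0.819 + (1−0.071)·(1−0.481)·m_A, so m_A = 1203.9/0.5178 = 2324.9 lb/h.
Product n2 = 0.481×2324.9 = 1118.3 lb/h.

1118 lb/h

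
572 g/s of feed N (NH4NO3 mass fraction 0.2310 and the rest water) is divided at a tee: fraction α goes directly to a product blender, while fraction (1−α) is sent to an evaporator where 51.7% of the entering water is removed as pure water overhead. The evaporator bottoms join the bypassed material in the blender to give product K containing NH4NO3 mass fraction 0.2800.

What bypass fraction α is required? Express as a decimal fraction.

All 572×0.231 = 132.13 g/s of NH4NO3 reaches K, so K = 132.13/0.280 = 471.9 g/s and vapour = 100.1 g/s.
The evaporator receives (1−α)·572 of feed at 0.769 water and removes 0.517 of that water:
0.517×0.769×(1−α)×572 = 100.1
(1−α) = 100.1/227.41 = 0.4402;  α = 0.5598.

0.560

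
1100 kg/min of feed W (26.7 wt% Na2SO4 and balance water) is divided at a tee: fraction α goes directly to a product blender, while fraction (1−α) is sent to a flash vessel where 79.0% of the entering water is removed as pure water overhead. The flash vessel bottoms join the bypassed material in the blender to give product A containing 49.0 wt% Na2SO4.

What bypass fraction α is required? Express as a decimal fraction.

0.214

All 1100×0.267 = 293.7 kg/min of Na2SO4 reaches A, so A = 293.7/0.490 = 599.39 kg/min and vapour = 500.61 kg/min.
The evaporator receives (1−α)·1100 of feed at 0.733 water and removes 0.790 of that water:
0.790×0.733×(1−α)×1100 = 500.61
(1−α) = 500.61/636.98 = 0.7859;  α = 0.2141.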